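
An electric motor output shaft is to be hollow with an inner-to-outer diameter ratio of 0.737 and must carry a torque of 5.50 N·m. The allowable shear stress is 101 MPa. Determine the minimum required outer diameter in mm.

For a hollow shaft with d_i/d_o = 0.737: τ_max = 16T/(π d_o³ (1−k⁴)), so d_o = [16T/(π τ_allow (1−k⁴))]^(1/3) = [16·5.500/(π·1.01×10^8·0.7050)]^(1/3) = 0.007327 m.

7.33 mm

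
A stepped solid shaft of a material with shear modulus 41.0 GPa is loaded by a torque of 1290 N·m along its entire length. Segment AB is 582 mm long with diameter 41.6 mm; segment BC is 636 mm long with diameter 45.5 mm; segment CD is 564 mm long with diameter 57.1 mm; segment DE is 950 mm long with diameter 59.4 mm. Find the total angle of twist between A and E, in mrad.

J_AB = π(0.0416)⁴/32 = 2.94×10^-7 m⁴; J_BC = π(0.0455)⁴/32 = 4.21×10^-7 m⁴; J_CD = π(0.0571)⁴/32 = 1.04×10^-6 m⁴; J_DE = π(0.0594)⁴/32 = 1.22×10^-6 m⁴.
θ = (T/G)·Σ L_i/J_i = (1290/41.0×10⁹)·(0.582/2.94×10^-7 + 0.636/4.21×10^-7 + 0.564/1.04×10^-6 + 0.950/1.22×10^-6) = 0.1513 rad.

151 mrad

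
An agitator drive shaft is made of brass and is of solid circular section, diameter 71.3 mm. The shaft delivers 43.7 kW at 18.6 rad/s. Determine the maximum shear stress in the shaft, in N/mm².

ω = 18.6 rad/s, so T = P/ω = 43.7×10³ / 18.60 = 2349 N·m.
J = πd⁴/32 = π(0.0713)⁴/32 = 2.537×10^-6 m⁴.
τ_max = T·r/J = 2349 × 0.0357 / 2.537×10^-6 = 3.301×10^7 Pa.

33.0 N/mm²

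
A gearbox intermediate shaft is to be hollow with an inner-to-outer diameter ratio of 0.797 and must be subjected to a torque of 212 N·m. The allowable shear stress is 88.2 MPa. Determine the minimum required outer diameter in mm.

For a hollow shaft with d_i/d_o = 0.797: τ_max = 16T/(π d_o³ (1−k⁴)), so d_o = [16T/(π τ_allow (1−k⁴))]^(1/3) = [16·212.0/(π·8.82×10^7·0.5965)]^(1/3) = 0.02738 m.

27.4 mm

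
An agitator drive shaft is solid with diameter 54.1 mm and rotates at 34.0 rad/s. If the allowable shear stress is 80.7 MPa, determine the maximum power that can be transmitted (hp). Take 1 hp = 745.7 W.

J = πd⁴/32 = π(0.0541)⁴/32 = 8.410×10^-7 m⁴.
T_max = τ_allow·J/r = 8.07×10^7 × 8.410×10^-7 / 0.0271 = 2509 N·m.
ω = 34.0 rad/s, so P_max = T_max·ω = 8.530×10^4 W.

114 hp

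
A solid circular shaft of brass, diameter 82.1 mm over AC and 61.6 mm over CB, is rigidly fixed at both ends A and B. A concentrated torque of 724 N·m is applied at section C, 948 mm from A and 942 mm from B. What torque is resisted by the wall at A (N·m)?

Compatibility: T_A·a/J_AC = T_B·b/J_CB with T_A + T_B = T₀.
J_AC = 4.46×10^-6 m⁴, J_CB = 1.41×10^-6 m⁴, so T_A = T₀·(J_AC/a)/((J_AC/a)+(J_CB/b)) = 548.9 N·m, T_B = 175.1 N·m.

549 N·m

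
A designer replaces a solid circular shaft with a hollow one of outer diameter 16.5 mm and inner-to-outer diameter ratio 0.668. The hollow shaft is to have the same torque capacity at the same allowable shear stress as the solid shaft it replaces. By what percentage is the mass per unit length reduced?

35.8 %

Equal τ_max and T ⇒ the solid shaft needs d_s³ = d_o³(1−k⁴), so d_s = 16.5·(1−0.668⁴)^(1/3) = 15.32 mm.
Area ratio A_h/A_s = d_o²(1−k²)/d_s² = (1−k²)/(1−k⁴)^(2/3) = 0.6421.
Mass saving = 1 − 0.6421 = 35.8 %.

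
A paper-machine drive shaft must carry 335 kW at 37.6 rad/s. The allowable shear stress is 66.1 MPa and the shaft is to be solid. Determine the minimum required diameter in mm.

ω = 37.6 rad/s, so T = P/ω = 335×10³ / 37.60 = 8910 N·m.
For a solid shaft τ_max = 16T/(πd³), so d = (16T/(π τ_allow))^(1/3) = (16·8910/(π·6.61×10^7))^(1/3) = 0.08821 m.

88.2 mm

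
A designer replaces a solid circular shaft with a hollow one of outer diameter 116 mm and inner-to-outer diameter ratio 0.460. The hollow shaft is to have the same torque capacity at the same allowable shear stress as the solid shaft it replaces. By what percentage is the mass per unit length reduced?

Equal τ_max and T ⇒ the solid shaft needs d_s³ = d_o³(1−k⁴), so d_s = 116·(1−0.460⁴)^(1/3) = 114.2 mm.
Area ratio A_h/A_s = d_o²(1−k²)/d_s² = (1−k²)/(1−k⁴)^(2/3) = 0.8128.
Mass saving = 1 − 0.8128 = 18.7 %.

18.7 %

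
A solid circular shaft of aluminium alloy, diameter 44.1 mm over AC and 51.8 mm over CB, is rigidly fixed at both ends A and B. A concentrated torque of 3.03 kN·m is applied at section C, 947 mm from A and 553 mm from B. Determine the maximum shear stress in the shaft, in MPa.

Compatibility: T_A·a/J_AC = T_B·b/J_CB with T_A + T_B = T₀.
J_AC = 3.71×10^-7 m⁴, J_CB = 7.07×10^-7 m⁴, so T_A = T₀·(J_AC/a)/((J_AC/a)+(J_CB/b)) = 711.3 N·m, T_B = 2319 N·m.
τ in each portion: τ_AC = 4.22×10^7 Pa, τ_CB = 8.50×10^7 Pa; maximum is in CB.
τ_max = T_CB·r/J = 2319·0.0259/7.07×10^-7 = 8.496×10^7 Pa.

85.0 MPa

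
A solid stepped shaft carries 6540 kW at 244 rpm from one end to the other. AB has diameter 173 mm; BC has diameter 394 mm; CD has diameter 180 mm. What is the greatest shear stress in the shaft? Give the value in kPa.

252000 kPa

ω = 2π·244/60 = 25.55 rad/s, so T = P/ω = 6540×10³ / 25.55 = 256000 N·m.
Under the same torque, τ_max = 16T/(πd³) is largest where d is smallest — segment AB (d = 173 mm).
τ_max = 16·256000/(π·(0.173)³) = 2.518×10^8 Pa.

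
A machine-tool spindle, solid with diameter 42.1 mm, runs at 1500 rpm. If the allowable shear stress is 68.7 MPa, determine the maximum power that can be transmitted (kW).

158 kW

J = πd⁴/32 = π(0.0421)⁴/32 = 3.084×10^-7 m⁴.
T_max = τ_allow·J/r = 6.87×10^7 × 3.084×10^-7 / 0.0210 = 1007 N·m.
ω = 2π·1500/60 = 157.1 rad/s, so P_max = T_max·ω = 1.581×10^5 W.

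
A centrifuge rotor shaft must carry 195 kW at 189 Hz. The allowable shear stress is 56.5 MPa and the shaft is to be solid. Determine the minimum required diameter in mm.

24.6 mm

ω = 2π·189 = 1188 rad/s, so T = P/ω = 195×10³ / 1188 = 164.2 N·m.
For a solid shaft τ_max = 16T/(πd³), so d = (16T/(π τ_allow))^(1/3) = (16·164.2/(π·5.65×10^7))^(1/3) = 0.02455 m.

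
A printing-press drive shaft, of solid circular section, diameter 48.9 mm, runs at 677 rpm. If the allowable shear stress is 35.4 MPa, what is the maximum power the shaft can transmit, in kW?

J = πd⁴/32 = π(0.0489)⁴/32 = 5.614×10^-7 m⁴.
T_max = τ_allow·J/r = 3.54×10^7 × 5.614×10^-7 / 0.0244 = 812.8 N·m.
ω = 2π·677/60 = 70.90 rad/s, so P_max = T_max·ω = 5.762×10^4 W.

57.6 kW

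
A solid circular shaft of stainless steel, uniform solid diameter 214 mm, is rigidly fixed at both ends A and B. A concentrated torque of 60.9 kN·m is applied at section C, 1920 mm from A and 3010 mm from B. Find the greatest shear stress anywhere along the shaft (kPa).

19300 kPa

With uniform GJ and both ends fixed, compatibility θ_AC = θ_CB gives T_A·a = T_B·b, together with T_A + T_B = T₀.
T_A = T₀·b/(a+b) = 60900·3010/4930 = 37180 N·m; T_B = 23720 N·m.
τ in each portion: τ_AC = 1.93×10^7 Pa, τ_CB = 1.23×10^7 Pa; maximum is in AC.
τ_max = T_AC·r/J = 37180·0.107/2.06×10^-4 = 1.932×10^7 Pa.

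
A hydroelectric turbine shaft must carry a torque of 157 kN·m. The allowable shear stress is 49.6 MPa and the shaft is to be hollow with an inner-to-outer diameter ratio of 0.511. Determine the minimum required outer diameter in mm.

For a hollow shaft with d_i/d_o = 0.511: τ_max = 16T/(π d_o³ (1−k⁴)), so d_o = [16T/(π τ_allow (1−k⁴))]^(1/3) = [16·157000/(π·4.96×10^7·0.9318)]^(1/3) = 0.2586 m.

259 mm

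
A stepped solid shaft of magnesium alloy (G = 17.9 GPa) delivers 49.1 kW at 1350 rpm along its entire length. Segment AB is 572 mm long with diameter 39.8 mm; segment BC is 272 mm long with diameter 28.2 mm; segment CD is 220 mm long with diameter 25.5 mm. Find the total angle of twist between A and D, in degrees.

ω = 2π·1350/60 = 141.4 rad/s, so T = P/ω = 49.1×10³ / 141.4 = 347.3 N·m.
J_AB = π(0.0398)⁴/32 = 2.46×10^-7 m⁴; J_BC = π(0.0282)⁴/32 = 6.21×10^-8 m⁴; J_CD = π(0.0255)⁴/32 = 4.15×10^-8 m⁴.
θ = (T/G)·Σ L_i/J_i = (347.3/17.9×10⁹)·(0.572/2.46×10^-7 + 0.272/6.21×10^-8 + 0.220/4.15×10^-8) = 0.2329 rad.

13.3°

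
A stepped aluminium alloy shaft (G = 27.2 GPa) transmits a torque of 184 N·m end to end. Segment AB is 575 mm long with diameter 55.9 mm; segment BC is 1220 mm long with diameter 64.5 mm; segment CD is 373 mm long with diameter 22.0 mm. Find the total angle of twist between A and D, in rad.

0.119 rad

J_AB = π(0.0559)⁴/32 = 9.59×10^-7 m⁴; J_BC = π(0.0645)⁴/32 = 1.70×10^-6 m⁴; J_CD = π(0.0220)⁴/32 = 2.30×10^-8 m⁴.
θ = (T/G)·Σ L_i/J_i = (184.0/27.2×10⁹)·(0.575/9.59×10^-7 + 1.22/1.70×10^-6 + 0.373/2.30×10^-8) = 0.1186 rad.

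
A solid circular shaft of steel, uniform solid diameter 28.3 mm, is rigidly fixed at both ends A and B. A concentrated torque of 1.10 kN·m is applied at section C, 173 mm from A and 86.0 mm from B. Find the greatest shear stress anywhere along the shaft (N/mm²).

With uniform GJ and both ends fixed, compatibility θ_AC = θ_CB gives T_A·a = T_B·b, together with T_A + T_B = T₀.
T_A = T₀·b/(a+b) = 1100·86.0/259.0 = 365.3 N·m; T_B = 734.7 N·m.
τ in each portion: τ_AC = 8.21×10^7 Pa, τ_CB = 1.65×10^8 Pa; maximum is in CB.
τ_max = T_CB·r/J = 734.7·0.0142/6.30×10^-8 = 1.651×10^8 Pa.

165 N/mm²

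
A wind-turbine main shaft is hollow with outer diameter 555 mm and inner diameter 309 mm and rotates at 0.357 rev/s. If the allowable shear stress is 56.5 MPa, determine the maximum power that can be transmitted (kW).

3850 kW

J = π(d_o⁴ − d_i⁴)/32 = π(0.555⁴ − 0.309⁴)/32 = 8.420×10^-3 m⁴.
T_max = τ_allow·J/r = 5.65×10^7 × 8.420×10^-3 / 0.278 = 1.714e6 N·m.
ω = 2π·0.357 = 2.243 rad/s, so P_max = T_max·ω = 3.845×10^6 W.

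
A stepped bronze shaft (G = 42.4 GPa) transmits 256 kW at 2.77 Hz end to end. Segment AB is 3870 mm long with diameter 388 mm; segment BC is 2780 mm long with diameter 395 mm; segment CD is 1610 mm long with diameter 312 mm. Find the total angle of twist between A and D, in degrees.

0.0921°

ω = 2π·2.77 = 17.40 rad/s, so T = P/ω = 256×10³ / 17.40 = 14710 N·m.
J_AB = π(0.388)⁴/32 = 2.22×10^-3 m⁴; J_BC = π(0.395)⁴/32 = 2.39×10^-3 m⁴; J_CD = π(0.312)⁴/32 = 9.30×10^-4 m⁴.
θ = (T/G)·Σ L_i/J_i = (14710/42.4×10⁹)·(3.87/2.22×10^-3 + 2.78/2.39×10^-3 + 1.61/9.30×10^-4) = 1.607×10^-3 rad.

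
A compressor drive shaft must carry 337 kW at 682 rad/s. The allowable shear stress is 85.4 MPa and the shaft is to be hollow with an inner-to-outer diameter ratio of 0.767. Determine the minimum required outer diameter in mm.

35.6 mm

ω = 682 rad/s, so T = P/ω = 337×10³ / 682.0 = 494.1 N·m.
For a hollow shaft with d_i/d_o = 0.767: τ_max = 16T/(π d_o³ (1−k⁴)), so d_o = [16T/(π τ_allow (1−k⁴))]^(1/3) = [16·494.1/(π·8.54×10^7·0.6539)]^(1/3) = 0.03559 m.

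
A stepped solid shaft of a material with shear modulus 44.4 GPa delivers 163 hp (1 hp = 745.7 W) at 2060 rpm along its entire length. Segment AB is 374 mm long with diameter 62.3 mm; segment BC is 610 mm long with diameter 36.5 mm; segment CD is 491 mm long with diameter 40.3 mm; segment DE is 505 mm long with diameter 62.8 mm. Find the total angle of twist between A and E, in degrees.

4.35°

ω = 2π·2060/60 = 215.7 rad/s, so T = P/ω = 163×745.7 / 215.7 = 563.5 N·m.
J_AB = π(0.0623)⁴/32 = 1.48×10^-6 m⁴; J_BC = π(0.0365)⁴/32 = 1.74×10^-7 m⁴; J_CD = π(0.0403)⁴/32 = 2.59×10^-7 m⁴; J_DE = π(0.0628)⁴/32 = 1.53×10^-6 m⁴.
θ = (T/G)·Σ L_i/J_i = (563.5/44.4×10⁹)·(0.374/1.48×10^-6 + 0.610/1.74×10^-7 + 0.491/2.59×10^-7 + 0.505/1.53×10^-6) = 0.07589 rad.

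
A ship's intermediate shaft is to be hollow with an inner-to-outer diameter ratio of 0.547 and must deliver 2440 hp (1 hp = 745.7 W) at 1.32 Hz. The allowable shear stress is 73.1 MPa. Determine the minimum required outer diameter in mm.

256 mm

ω = 2π·1.32 = 8.294 rad/s, so T = P/ω = 2440×745.7 / 8.294 = 219400 N·m.
For a hollow shaft with d_i/d_o = 0.547: τ_max = 16T/(π d_o³ (1−k⁴)), so d_o = [16T/(π τ_allow (1−k⁴))]^(1/3) = [16·219400/(π·7.31×10^7·0.9105)]^(1/3) = 0.2561 m.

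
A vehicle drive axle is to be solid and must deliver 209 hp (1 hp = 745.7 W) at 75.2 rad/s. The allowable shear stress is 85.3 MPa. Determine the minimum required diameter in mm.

ω = 75.2 rad/s, so T = P/ω = 209×745.7 / 75.20 = 2072 N·m.
For a solid shaft τ_max = 16T/(πd³), so d = (16T/(π τ_allow))^(1/3) = (16·2072/(π·8.53×10^7))^(1/3) = 0.04983 m.

49.8 mm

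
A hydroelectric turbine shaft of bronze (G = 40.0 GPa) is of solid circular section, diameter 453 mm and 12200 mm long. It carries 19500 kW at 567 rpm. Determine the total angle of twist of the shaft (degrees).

1.39°

ω = 2π·567/60 = 59.38 rad/s, so T = P/ω = 19500×10³ / 59.38 = 328400 N·m.
J = πd⁴/32 = π(0.453)⁴/32 = 4.134×10^-3 m⁴.
θ = T·L/(G·J) = 328400 × 12.2 / (40.0×10⁹ × 4.134×10^-3) = 0.02423 rad.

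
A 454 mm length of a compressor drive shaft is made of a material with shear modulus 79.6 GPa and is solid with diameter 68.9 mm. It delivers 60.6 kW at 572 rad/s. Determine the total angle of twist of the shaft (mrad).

0.273 mrad

ω = 572 rad/s, so T = P/ω = 60.6×10³ / 572.0 = 105.9 N·m.
J = πd⁴/32 = π(0.0689)⁴/32 = 2.212×10^-6 m⁴.
θ = T·L/(G·J) = 105.9 × 0.454 / (79.6×10⁹ × 2.212×10^-6) = 2.731×10^-4 rad.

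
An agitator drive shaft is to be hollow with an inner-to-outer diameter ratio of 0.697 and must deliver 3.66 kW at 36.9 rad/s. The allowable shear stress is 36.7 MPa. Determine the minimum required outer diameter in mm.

26.2 mm

ω = 36.9 rad/s, so T = P/ω = 3.66×10³ / 36.90 = 99.19 N·m.
For a hollow shaft with d_i/d_o = 0.697: τ_max = 16T/(π d_o³ (1−k⁴)), so d_o = [16T/(π τ_allow (1−k⁴))]^(1/3) = [16·99.19/(π·3.67×10^7·0.7640)]^(1/3) = 0.02622 m.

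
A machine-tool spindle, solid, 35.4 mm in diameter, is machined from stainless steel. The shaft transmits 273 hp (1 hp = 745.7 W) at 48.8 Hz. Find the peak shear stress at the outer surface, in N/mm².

ω = 2π·48.8 = 306.6 rad/s, so T = P/ω = 273×745.7 / 306.6 = 663.9 N·m.
J = πd⁴/32 = π(0.0354)⁴/32 = 1.542×10^-7 m⁴.
τ_max = T·r/J = 663.9 × 0.0177 / 1.542×10^-7 = 7.622×10^7 Pa.

76.2 N/mm²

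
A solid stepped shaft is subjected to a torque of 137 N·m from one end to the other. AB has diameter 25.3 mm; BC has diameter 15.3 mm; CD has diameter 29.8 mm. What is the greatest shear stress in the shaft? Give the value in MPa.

195 MPa

Under the same torque, τ_max = 16T/(πd³) is largest where d is smallest — segment BC (d = 15.3 mm).
τ_max = 16·137.0/(π·(0.0153)³) = 1.948×10^8 Pa.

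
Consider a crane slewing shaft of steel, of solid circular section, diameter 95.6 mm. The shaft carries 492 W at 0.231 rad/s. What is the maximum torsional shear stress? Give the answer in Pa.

ω = 0.231 rad/s, so T = P/ω = 492 / 0.2310 = 2130 N·m.
J = πd⁴/32 = π(0.0956)⁴/32 = 8.200×10^-6 m⁴.
τ_max = T·r/J = 2130 × 0.0478 / 8.200×10^-6 = 1.242×10^7 Pa.

1.24e7 Pa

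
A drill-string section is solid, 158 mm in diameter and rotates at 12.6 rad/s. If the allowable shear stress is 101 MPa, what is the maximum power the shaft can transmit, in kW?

986 kW

J = πd⁴/32 = π(0.158)⁴/32 = 6.118×10^-5 m⁴.
T_max = τ_allow·J/r = 1.01×10^8 × 6.118×10^-5 / 0.0790 = 78220 N·m.
ω = 12.6 rad/s, so P_max = T_max·ω = 9.856×10^5 W.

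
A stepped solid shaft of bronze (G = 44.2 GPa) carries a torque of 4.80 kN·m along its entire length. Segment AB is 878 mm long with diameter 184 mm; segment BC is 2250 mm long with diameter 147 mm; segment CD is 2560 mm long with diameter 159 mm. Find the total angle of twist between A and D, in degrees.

J_AB = π(0.184)⁴/32 = 1.13×10^-4 m⁴; J_BC = π(0.147)⁴/32 = 4.58×10^-5 m⁴; J_CD = π(0.159)⁴/32 = 6.27×10^-5 m⁴.
θ = (T/G)·Σ L_i/J_i = (4800/44.2×10⁹)·(0.878/1.13×10^-4 + 2.25/4.58×10^-5 + 2.56/6.27×10^-5) = 0.01061 rad.

0.608°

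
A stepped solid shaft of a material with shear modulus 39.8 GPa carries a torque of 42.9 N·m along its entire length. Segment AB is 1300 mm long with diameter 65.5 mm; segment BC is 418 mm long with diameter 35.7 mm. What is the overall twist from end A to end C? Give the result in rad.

0.00360 rad

J_AB = π(0.0655)⁴/32 = 1.81×10^-6 m⁴; J_BC = π(0.0357)⁴/32 = 1.59×10^-7 m⁴.
θ = (T/G)·Σ L_i/J_i = (42.90/39.8×10⁹)·(1.30/1.81×10^-6 + 0.418/1.59×10^-7) = 3.601×10^-3 rad.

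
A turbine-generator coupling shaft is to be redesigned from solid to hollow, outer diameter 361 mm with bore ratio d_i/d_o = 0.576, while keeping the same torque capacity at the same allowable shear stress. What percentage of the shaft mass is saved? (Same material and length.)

Equal τ_max and T ⇒ the solid shaft needs d_s³ = d_o³(1−k⁴), so d_s = 361·(1−0.576⁴)^(1/3) = 347.2 mm.
Area ratio A_h/A_s = d_o²(1−k²)/d_s² = (1−k²)/(1−k⁴)^(2/3) = 0.7222.
Mass saving = 1 − 0.7222 = 27.8 %.

27.8 %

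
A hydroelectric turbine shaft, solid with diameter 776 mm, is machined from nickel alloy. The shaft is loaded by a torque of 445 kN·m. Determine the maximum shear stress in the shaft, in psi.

J = πd⁴/32 = π(0.776)⁴/32 = 0.03560 m⁴.
τ_max = T·r/J = 445000 × 0.388 / 0.03560 = 4.850×10^6 Pa.

703 psi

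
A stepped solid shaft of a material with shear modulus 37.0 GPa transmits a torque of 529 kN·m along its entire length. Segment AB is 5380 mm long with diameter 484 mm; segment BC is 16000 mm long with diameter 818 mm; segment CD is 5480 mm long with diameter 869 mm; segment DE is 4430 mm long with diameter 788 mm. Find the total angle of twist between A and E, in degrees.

1.29°

J_AB = π(0.484)⁴/32 = 5.39×10^-3 m⁴; J_BC = π(0.818)⁴/32 = 0.0440 m⁴; J_CD = π(0.869)⁴/32 = 0.0560 m⁴; J_DE = π(0.788)⁴/32 = 0.0379 m⁴.
θ = (T/G)·Σ L_i/J_i = (529000/37.0×10⁹)·(5.38/5.39×10^-3 + 16.0/0.0440 + 5.48/0.0560 + 4.43/0.0379) = 0.02255 rad.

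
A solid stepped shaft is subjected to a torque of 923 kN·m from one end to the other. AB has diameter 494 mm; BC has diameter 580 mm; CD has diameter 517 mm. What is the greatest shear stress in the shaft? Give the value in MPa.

Under the same torque, τ_max = 16T/(πd³) is largest where d is smallest — segment AB (d = 494 mm).
τ_max = 16·923000/(π·(0.494)³) = 3.899×10^7 Pa.

39.0 MPa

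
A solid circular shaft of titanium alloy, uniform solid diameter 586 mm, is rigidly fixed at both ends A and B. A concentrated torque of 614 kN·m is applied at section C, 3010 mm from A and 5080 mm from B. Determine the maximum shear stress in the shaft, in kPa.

With uniform GJ and both ends fixed, compatibility θ_AC = θ_CB gives T_A·a = T_B·b, together with T_A + T_B = T₀.
T_A = T₀·b/(a+b) = 614000·5080/8090 = 385600 N·m; T_B = 228400 N·m.
τ in each portion: τ_AC = 9.76×10^6 Pa, τ_CB = 5.78×10^6 Pa; maximum is in AC.
τ_max = T_AC·r/J = 385600·0.293/0.0116 = 9.758×10^6 Pa.

9760 kPa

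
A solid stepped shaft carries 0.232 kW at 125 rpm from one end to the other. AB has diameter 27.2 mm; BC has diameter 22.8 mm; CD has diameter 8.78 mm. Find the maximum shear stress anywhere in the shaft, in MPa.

133 MPa

ω = 2π·125/60 = 13.09 rad/s, so T = P/ω = 0.232×10³ / 13.09 = 17.72 N·m.
Under the same torque, τ_max = 16T/(πd³) is largest where d is smallest — segment CD (d = 8.78 mm).
τ_max = 16·17.72/(π·(0.00878)³) = 1.334×10^8 Pa.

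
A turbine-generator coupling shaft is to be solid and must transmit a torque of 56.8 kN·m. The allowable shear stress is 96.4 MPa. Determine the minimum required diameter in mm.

144 mm

For a solid shaft τ_max = 16T/(πd³), so d = (16T/(π τ_allow))^(1/3) = (16·56800/(π·9.64×10^7))^(1/3) = 0.1442 m.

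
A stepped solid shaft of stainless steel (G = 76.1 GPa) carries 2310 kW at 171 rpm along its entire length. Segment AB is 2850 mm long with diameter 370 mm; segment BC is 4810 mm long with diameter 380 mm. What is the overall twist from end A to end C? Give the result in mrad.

ω = 2π·171/60 = 17.91 rad/s, so T = P/ω = 2310×10³ / 17.91 = 129000 N·m.
J_AB = π(0.370)⁴/32 = 1.84×10^-3 m⁴; J_BC = π(0.380)⁴/32 = 2.05×10^-3 m⁴.
θ = (T/G)·Σ L_i/J_i = (129000/76.1×10⁹)·(2.85/1.84×10^-3 + 4.81/2.05×10^-3) = 6.609×10^-3 rad.

6.61 mrad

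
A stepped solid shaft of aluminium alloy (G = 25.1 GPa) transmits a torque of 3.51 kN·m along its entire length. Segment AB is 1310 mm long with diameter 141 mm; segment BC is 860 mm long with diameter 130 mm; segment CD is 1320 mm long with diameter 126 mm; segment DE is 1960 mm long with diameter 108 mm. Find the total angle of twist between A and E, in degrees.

2.12°

J_AB = π(0.141)⁴/32 = 3.88×10^-5 m⁴; J_BC = π(0.130)⁴/32 = 2.80×10^-5 m⁴; J_CD = π(0.126)⁴/32 = 2.47×10^-5 m⁴; J_DE = π(0.108)⁴/32 = 1.34×10^-5 m⁴.
θ = (T/G)·Σ L_i/J_i = (3510/25.1×10⁹)·(1.31/3.88×10^-5 + 0.860/2.80×10^-5 + 1.32/2.47×10^-5 + 1.96/1.34×10^-5) = 0.03699 rad.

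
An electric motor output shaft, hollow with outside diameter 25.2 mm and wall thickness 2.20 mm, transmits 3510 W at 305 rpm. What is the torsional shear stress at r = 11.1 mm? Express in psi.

8340 psi

ω = 2π·305/60 = 31.94 rad/s, so T = P/ω = 3510 / 31.94 = 109.9 N·m.
J = π(d_o⁴ − d_i⁴)/32 = π(0.0252⁴ − 0.0208⁴)/32 = 2.122×10^-8 m⁴.
Shear stress varies linearly with radius: τ = T·r/J = 109.9 × 0.0111 / 2.122×10^-8 = 5.750×10^7 Pa.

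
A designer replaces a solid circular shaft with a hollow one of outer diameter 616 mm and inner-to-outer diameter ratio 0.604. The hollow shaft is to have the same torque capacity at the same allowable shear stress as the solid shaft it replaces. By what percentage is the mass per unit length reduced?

Equal τ_max and T ⇒ the solid shaft needs d_s³ = d_o³(1−k⁴), so d_s = 616·(1−0.604⁴)^(1/3) = 587.4 mm.
Area ratio A_h/A_s = d_o²(1−k²)/d_s² = (1−k²)/(1−k⁴)^(2/3) = 0.6986.
Mass saving = 1 − 0.6986 = 30.1 %.

30.1 %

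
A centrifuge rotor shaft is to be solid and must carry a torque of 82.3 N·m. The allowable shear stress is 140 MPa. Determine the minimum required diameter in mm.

14.4 mm

For a solid shaft τ_max = 16T/(πd³), so d = (16T/(π τ_allow))^(1/3) = (16·82.30/(π·1.40×10^8))^(1/3) = 0.01441 m.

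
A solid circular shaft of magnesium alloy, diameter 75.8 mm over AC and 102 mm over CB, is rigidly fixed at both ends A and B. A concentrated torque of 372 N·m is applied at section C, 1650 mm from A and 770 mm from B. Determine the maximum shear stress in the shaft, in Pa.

Compatibility: T_A·a/J_AC = T_B·b/J_CB with T_A + T_B = T₀.
J_AC = 3.24×10^-6 m⁴, J_CB = 1.06×10^-5 m⁴, so T_A = T₀·(J_AC/a)/((J_AC/a)+(J_CB/b)) = 46.35 N·m, T_B = 325.7 N·m.
τ in each portion: τ_AC = 5.42×10^5 Pa, τ_CB = 1.56×10^6 Pa; maximum is in CB.
τ_max = T_CB·r/J = 325.7·0.0510/1.06×10^-5 = 1.563×10^6 Pa.

1.56e6 Pa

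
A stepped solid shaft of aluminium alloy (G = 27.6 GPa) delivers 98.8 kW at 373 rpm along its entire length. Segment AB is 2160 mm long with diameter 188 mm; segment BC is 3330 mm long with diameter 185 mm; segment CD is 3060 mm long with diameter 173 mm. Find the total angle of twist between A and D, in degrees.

ω = 2π·373/60 = 39.06 rad/s, so T = P/ω = 98.8×10³ / 39.06 = 2529 N·m.
J_AB = π(0.188)⁴/32 = 1.23×10^-4 m⁴; J_BC = π(0.185)⁴/32 = 1.15×10^-4 m⁴; J_CD = π(0.173)⁴/32 = 8.79×10^-5 m⁴.
θ = (T/G)·Σ L_i/J_i = (2529/27.6×10⁹)·(2.16/1.23×10^-4 + 3.33/1.15×10^-4 + 3.06/8.79×10^-5) = 7.457×10^-3 rad.

0.427°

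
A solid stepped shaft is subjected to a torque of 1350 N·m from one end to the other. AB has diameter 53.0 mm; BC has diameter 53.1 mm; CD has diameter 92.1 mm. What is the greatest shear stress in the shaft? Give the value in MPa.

46.2 MPa

Under the same torque, τ_max = 16T/(πd³) is largest where d is smallest — segment AB (d = 53.0 mm).
τ_max = 16·1350/(π·(0.0530)³) = 4.618×10^7 Pa.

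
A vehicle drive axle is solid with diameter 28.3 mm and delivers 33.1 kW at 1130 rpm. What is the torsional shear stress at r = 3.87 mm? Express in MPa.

ω = 2π·1130/60 = 118.3 rad/s, so T = P/ω = 33.1×10³ / 118.3 = 279.7 N·m.
J = πd⁴/32 = π(0.0283)⁴/32 = 6.297×10^-8 m⁴.
Shear stress varies linearly with radius: τ = T·r/J = 279.7 × 0.00387 / 6.297×10^-8 = 1.719×10^7 Pa.

17.2 MPa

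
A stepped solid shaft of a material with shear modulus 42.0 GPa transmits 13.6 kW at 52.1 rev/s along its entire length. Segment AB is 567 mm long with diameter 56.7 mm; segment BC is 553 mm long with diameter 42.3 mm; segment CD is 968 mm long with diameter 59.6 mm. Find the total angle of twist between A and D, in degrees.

0.176°

ω = 2π·52.1 = 327.4 rad/s, so T = P/ω = 13.6×10³ / 327.4 = 41.55 N·m.
J_AB = π(0.0567)⁴/32 = 1.01×10^-6 m⁴; J_BC = π(0.0423)⁴/32 = 3.14×10^-7 m⁴; J_CD = π(0.0596)⁴/32 = 1.24×10^-6 m⁴.
θ = (T/G)·Σ L_i/J_i = (41.55/42.0×10⁹)·(0.567/1.01×10^-6 + 0.553/3.14×10^-7 + 0.968/1.24×10^-6) = 3.066×10^-3 rad.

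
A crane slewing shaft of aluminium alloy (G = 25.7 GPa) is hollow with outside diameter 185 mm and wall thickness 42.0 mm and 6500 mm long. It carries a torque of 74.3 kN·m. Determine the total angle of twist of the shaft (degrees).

10.3°

J = π(d_o⁴ − d_i⁴)/32 = π(0.185⁴ − 0.101⁴)/32 = 1.048×10^-4 m⁴.
θ = T·L/(G·J) = 74300 × 6.50 / (25.7×10⁹ × 1.048×10^-4) = 0.1793 rad.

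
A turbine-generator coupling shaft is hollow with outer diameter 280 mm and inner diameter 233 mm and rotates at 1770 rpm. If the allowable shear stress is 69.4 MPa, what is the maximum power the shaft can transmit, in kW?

28900 kW

J = π(d_o⁴ − d_i⁴)/32 = π(0.280⁴ − 0.233⁴)/32 = 3.141×10^-4 m⁴.
T_max = τ_allow·J/r = 6.94×10^7 × 3.141×10^-4 / 0.140 = 155700 N·m.
ω = 2π·1770/60 = 185.4 rad/s, so P_max = T_max·ω = 2.886×10^7 W.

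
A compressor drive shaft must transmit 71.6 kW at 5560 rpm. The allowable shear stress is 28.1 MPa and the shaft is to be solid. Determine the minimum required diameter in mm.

28.1 mm

ω = 2π·5560/60 = 582.2 rad/s, so T = P/ω = 71.6×10³ / 582.2 = 123.0 N·m.
For a solid shaft τ_max = 16T/(πd³), so d = (16T/(π τ_allow))^(1/3) = (16·123.0/(π·2.81×10^7))^(1/3) = 0.02814 m.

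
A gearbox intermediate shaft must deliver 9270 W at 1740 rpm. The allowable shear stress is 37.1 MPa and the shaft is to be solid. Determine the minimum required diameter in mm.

19.1 mm

ω = 2π·1740/60 = 182.2 rad/s, so T = P/ω = 9270 / 182.2 = 50.87 N·m.
For a solid shaft τ_max = 16T/(πd³), so d = (16T/(π τ_allow))^(1/3) = (16·50.87/(π·3.71×10^7))^(1/3) = 0.01911 m.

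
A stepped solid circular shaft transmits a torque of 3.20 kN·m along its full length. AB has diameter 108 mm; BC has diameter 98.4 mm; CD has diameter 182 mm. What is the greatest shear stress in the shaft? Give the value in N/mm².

Under the same torque, τ_max = 16T/(πd³) is largest where d is smallest — segment BC (d = 98.4 mm).
τ_max = 16·3200/(π·(0.0984)³) = 1.711×10^7 Pa.

17.1 N/mm²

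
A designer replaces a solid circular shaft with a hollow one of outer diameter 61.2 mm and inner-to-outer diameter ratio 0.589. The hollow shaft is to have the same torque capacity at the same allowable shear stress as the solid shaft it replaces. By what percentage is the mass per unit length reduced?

28.9 %

Equal τ_max and T ⇒ the solid shaft needs d_s³ = d_o³(1−k⁴), so d_s = 61.2·(1−0.589⁴)^(1/3) = 58.64 mm.
Area ratio A_h/A_s = d_o²(1−k²)/d_s² = (1−k²)/(1−k⁴)^(2/3) = 0.7114.
Mass saving = 1 − 0.7114 = 28.9 %.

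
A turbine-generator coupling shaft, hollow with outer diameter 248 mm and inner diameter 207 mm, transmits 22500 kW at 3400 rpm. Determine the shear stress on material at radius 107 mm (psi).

ω = 2π·3400/60 = 356.0 rad/s, so T = P/ω = 22500×10³ / 356.0 = 63190 N·m.
J = π(d_o⁴ − d_i⁴)/32 = π(0.248⁴ − 0.207⁴)/32 = 1.911×10^-4 m⁴.
Shear stress varies linearly with radius: τ = T·r/J = 63190 × 0.107 / 1.911×10^-4 = 3.538×10^7 Pa.

5130 psi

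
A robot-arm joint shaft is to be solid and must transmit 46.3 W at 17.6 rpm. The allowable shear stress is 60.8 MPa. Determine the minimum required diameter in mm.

ω = 2π·17.6/60 = 1.843 rad/s, so T = P/ω = 46.3 / 1.843 = 25.12 N·m.
For a solid shaft τ_max = 16T/(πd³), so d = (16T/(π τ_allow))^(1/3) = (16·25.12/(π·6.08×10^7))^(1/3) = 0.01281 m.

12.8 mm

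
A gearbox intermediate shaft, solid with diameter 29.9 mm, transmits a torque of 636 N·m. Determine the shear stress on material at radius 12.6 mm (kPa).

102000 kPa

J = πd⁴/32 = π(0.0299)⁴/32 = 7.847×10^-8 m⁴.
Shear stress varies linearly with radius: τ = T·r/J = 636.0 × 0.0126 / 7.847×10^-8 = 1.021×10^8 Pa.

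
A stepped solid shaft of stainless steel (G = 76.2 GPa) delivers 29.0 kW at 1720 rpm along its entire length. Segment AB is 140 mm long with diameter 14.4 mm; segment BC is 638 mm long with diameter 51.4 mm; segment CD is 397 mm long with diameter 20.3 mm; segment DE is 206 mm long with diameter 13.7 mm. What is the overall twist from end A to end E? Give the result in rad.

ω = 2π·1720/60 = 180.1 rad/s, so T = P/ω = 29.0×10³ / 180.1 = 161.0 N·m.
J_AB = π(0.0144)⁴/32 = 4.22×10^-9 m⁴; J_BC = π(0.0514)⁴/32 = 6.85×10^-7 m⁴; J_CD = π(0.0203)⁴/32 = 1.67×10^-8 m⁴; J_DE = π(0.0137)⁴/32 = 3.46×10^-9 m⁴.
θ = (T/G)·Σ L_i/J_i = (161.0/76.2×10⁹)·(0.140/4.22×10^-9 + 0.638/6.85×10^-7 + 0.397/1.67×10^-8 + 0.206/3.46×10^-9) = 0.2482 rad.

0.248 rad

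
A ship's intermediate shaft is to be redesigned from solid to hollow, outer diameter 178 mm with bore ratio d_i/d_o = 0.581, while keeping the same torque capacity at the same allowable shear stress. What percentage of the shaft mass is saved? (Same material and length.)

28.2 %

Equal τ_max and T ⇒ the solid shaft needs d_s³ = d_o³(1−k⁴), so d_s = 178·(1−0.581⁴)^(1/3) = 171.0 mm.
Area ratio A_h/A_s = d_o²(1−k²)/d_s² = (1−k²)/(1−k⁴)^(2/3) = 0.7181.
Mass saving = 1 − 0.7181 = 28.2 %.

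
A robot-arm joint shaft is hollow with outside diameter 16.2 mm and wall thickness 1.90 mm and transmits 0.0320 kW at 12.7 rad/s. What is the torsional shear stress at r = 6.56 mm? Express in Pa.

ω = 12.7 rad/s, so T = P/ω = 0.0320×10³ / 12.70 = 2.520 N·m.
J = π(d_o⁴ − d_i⁴)/32 = π(0.0162⁴ − 0.0124⁴)/32 = 4.441×10^-9 m⁴.
Shear stress varies linearly with radius: τ = T·r/J = 2.520 × 0.00656 / 4.441×10^-9 = 3.722×10^6 Pa.

3.72e6 Pa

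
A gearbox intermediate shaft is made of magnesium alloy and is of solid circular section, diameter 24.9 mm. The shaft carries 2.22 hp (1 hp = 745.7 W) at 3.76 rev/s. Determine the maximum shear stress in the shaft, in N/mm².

23.1 N/mm²

ω = 2π·3.76 = 23.62 rad/s, so T = P/ω = 2.22×745.7 / 23.62 = 70.07 N·m.
J = πd⁴/32 = π(0.0249)⁴/32 = 3.774×10^-8 m⁴.
τ_max = T·r/J = 70.07 × 0.0124 / 3.774×10^-8 = 2.312×10^7 Pa.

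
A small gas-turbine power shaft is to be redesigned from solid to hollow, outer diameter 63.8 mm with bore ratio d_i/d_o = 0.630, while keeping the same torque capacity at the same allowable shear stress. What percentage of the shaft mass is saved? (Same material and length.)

32.4 %

Equal τ_max and T ⇒ the solid shaft needs d_s³ = d_o³(1−k⁴), so d_s = 63.8·(1−0.630⁴)^(1/3) = 60.26 mm.
Area ratio A_h/A_s = d_o²(1−k²)/d_s² = (1−k²)/(1−k⁴)^(2/3) = 0.6761.
Mass saving = 1 − 0.6761 = 32.4 %.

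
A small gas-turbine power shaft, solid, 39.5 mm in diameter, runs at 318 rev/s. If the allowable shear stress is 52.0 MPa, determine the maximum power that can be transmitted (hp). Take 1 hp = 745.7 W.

1690 hp

J = πd⁴/32 = π(0.0395)⁴/32 = 2.390×10^-7 m⁴.
T_max = τ_allow·J/r = 5.20×10^7 × 2.390×10^-7 / 0.0198 = 629.3 N·m.
ω = 2π·318 = 1998 rad/s, so P_max = T_max·ω = 1.257×10^6 W.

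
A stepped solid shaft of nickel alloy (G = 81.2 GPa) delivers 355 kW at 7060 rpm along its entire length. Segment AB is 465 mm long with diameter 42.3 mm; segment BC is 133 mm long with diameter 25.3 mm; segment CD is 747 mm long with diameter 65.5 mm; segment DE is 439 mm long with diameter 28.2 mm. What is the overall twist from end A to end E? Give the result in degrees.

ω = 2π·7060/60 = 739.3 rad/s, so T = P/ω = 355×10³ / 739.3 = 480.2 N·m.
J_AB = π(0.0423)⁴/32 = 3.14×10^-7 m⁴; J_BC = π(0.0253)⁴/32 = 4.02×10^-8 m⁴; J_CD = π(0.0655)⁴/32 = 1.81×10^-6 m⁴; J_DE = π(0.0282)⁴/32 = 6.21×10^-8 m⁴.
θ = (T/G)·Σ L_i/J_i = (480.2/81.2×10⁹)·(0.465/3.14×10^-7 + 0.133/4.02×10^-8 + 0.747/1.81×10^-6 + 0.439/6.21×10^-8) = 0.07256 rad.

4.16°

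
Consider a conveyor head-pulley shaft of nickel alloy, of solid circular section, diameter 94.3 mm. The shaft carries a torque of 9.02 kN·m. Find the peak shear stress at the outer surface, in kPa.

54800 kPa

J = πd⁴/32 = π(0.0943)⁴/32 = 7.763×10^-6 m⁴.
τ_max = T·r/J = 9020 × 0.0471 / 7.763×10^-6 = 5.478×10^7 Pa.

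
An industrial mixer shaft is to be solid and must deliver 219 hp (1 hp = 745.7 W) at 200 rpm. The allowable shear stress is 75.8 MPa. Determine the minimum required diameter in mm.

80.6 mm

ω = 2π·200/60 = 20.94 rad/s, so T = P/ω = 219×745.7 / 20.94 = 7797 N·m.
For a solid shaft τ_max = 16T/(πd³), so d = (16T/(π τ_allow))^(1/3) = (16·7797/(π·7.58×10^7))^(1/3) = 0.08062 m.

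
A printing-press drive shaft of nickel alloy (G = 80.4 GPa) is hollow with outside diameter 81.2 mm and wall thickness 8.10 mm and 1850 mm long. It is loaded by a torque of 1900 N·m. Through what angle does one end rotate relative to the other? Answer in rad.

0.0174 rad

J = π(d_o⁴ − d_i⁴)/32 = π(0.0812⁴ − 0.0650⁴)/32 = 2.516×10^-6 m⁴.
θ = T·L/(G·J) = 1900 × 1.85 / (80.4×10⁹ × 2.516×10^-6) = 0.01738 rad.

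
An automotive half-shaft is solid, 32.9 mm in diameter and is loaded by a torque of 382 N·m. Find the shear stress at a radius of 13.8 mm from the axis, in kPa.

J = πd⁴/32 = π(0.0329)⁴/32 = 1.150×10^-7 m⁴.
Shear stress varies linearly with radius: τ = T·r/J = 382.0 × 0.0138 / 1.150×10^-7 = 4.583×10^7 Pa.

45800 kPa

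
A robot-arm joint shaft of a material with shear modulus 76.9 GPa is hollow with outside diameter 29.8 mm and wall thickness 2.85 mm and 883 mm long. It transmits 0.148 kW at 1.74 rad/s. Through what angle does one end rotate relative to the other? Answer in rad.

0.0220 rad

ω = 1.74 rad/s, so T = P/ω = 0.148×10³ / 1.740 = 85.06 N·m.
J = π(d_o⁴ − d_i⁴)/32 = π(0.0298⁴ − 0.0241⁴)/32 = 4.430×10^-8 m⁴.
θ = T·L/(G·J) = 85.06 × 0.883 / (76.9×10⁹ × 4.430×10^-8) = 0.02204 rad.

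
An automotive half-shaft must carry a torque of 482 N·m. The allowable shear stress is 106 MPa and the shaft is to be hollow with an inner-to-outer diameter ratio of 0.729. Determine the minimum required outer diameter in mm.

31.8 mm

For a hollow shaft with d_i/d_o = 0.729: τ_max = 16T/(π d_o³ (1−k⁴)), so d_o = [16T/(π τ_allow (1−k⁴))]^(1/3) = [16·482.0/(π·1.06×10^8·0.7176)]^(1/3) = 0.03184 m.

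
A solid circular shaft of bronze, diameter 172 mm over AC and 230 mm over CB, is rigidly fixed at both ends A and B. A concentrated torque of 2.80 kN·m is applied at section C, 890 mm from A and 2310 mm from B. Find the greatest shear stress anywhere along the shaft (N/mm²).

1.26 N/mm²

Compatibility: T_A·a/J_AC = T_B·b/J_CB with T_A + T_B = T₀.
J_AC = 8.59×10^-5 m⁴, J_CB = 2.75×10^-4 m⁴, so T_A = T₀·(J_AC/a)/((J_AC/a)+(J_CB/b)) = 1255 N·m, T_B = 1545 N·m.
τ in each portion: τ_AC = 1.26×10^6 Pa, τ_CB = 6.47×10^5 Pa; maximum is in AC.
τ_max = T_AC·r/J = 1255·0.0860/8.59×10^-5 = 1.256×10^6 Pa.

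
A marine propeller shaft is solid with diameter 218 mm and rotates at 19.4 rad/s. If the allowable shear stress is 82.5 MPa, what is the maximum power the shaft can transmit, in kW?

3260 kW

J = πd⁴/32 = π(0.218)⁴/32 = 2.217×10^-4 m⁴.
T_max = τ_allow·J/r = 8.25×10^7 × 2.217×10^-4 / 0.109 = 167800 N·m.
ω = 19.4 rad/s, so P_max = T_max·ω = 3.256×10^6 W.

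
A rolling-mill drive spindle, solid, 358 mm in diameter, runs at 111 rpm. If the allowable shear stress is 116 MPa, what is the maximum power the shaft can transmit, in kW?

J = πd⁴/32 = π(0.358)⁴/32 = 1.613×10^-3 m⁴.
T_max = τ_allow·J/r = 1.16×10^8 × 1.613×10^-3 / 0.179 = 1.045e6 N·m.
ω = 2π·111/60 = 11.62 rad/s, so P_max = T_max·ω = 1.215×10^7 W.

12100 kW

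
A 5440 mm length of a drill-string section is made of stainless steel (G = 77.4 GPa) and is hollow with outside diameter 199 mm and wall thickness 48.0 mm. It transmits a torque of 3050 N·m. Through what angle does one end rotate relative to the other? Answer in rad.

0.00150 rad

J = π(d_o⁴ − d_i⁴)/32 = π(0.199⁴ − 0.103⁴)/32 = 1.429×10^-4 m⁴.
θ = T·L/(G·J) = 3050 × 5.44 / (77.4×10⁹ × 1.429×10^-4) = 1.500×10^-3 rad.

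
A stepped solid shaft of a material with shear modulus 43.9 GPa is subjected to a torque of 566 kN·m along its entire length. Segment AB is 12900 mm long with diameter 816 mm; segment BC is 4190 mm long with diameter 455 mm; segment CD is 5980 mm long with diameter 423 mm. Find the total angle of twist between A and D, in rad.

0.0412 rad

J_AB = π(0.816)⁴/32 = 0.0435 m⁴; J_BC = π(0.455)⁴/32 = 4.21×10^-3 m⁴; J_CD = π(0.423)⁴/32 = 3.14×10^-3 m⁴.
θ = (T/G)·Σ L_i/J_i = (566000/43.9×10⁹)·(12.9/0.0435 + 4.19/4.21×10^-3 + 5.98/3.14×10^-3) = 0.04119 rad.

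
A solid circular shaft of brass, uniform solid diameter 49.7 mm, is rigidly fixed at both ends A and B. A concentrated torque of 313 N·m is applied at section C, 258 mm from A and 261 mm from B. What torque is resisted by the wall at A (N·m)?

With uniform GJ and both ends fixed, compatibility θ_AC = θ_CB gives T_A·a = T_B·b, together with T_A + T_B = T₀.
T_A = T₀·b/(a+b) = 313.0·261/519.0 = 157.4 N·m; T_B = 155.6 N·m.

157 N·m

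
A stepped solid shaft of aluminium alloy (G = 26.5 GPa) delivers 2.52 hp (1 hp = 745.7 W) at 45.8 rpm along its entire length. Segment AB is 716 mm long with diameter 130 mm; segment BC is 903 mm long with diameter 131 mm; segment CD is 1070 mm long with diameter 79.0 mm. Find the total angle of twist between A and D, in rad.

ω = 2π·45.8/60 = 4.796 rad/s, so T = P/ω = 2.52×745.7 / 4.796 = 391.8 N·m.
J_AB = π(0.130)⁴/32 = 2.80×10^-5 m⁴; J_BC = π(0.131)⁴/32 = 2.89×10^-5 m⁴; J_CD = π(0.0790)⁴/32 = 3.82×10^-6 m⁴.
θ = (T/G)·Σ L_i/J_i = (391.8/26.5×10⁹)·(0.716/2.80×10^-5 + 0.903/2.89×10^-5 + 1.07/3.82×10^-6) = 4.976×10^-3 rad.

0.00498 rad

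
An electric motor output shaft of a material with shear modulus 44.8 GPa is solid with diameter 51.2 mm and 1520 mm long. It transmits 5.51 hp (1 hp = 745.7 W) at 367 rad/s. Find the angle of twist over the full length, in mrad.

ω = 367 rad/s, so T = P/ω = 5.51×745.7 / 367.0 = 11.20 N·m.
J = πd⁴/32 = π(0.0512)⁴/32 = 6.747×10^-7 m⁴.
θ = T·L/(G·J) = 11.20 × 1.52 / (44.8×10⁹ × 6.747×10^-7) = 5.630×10^-4 rad.

0.563 mrad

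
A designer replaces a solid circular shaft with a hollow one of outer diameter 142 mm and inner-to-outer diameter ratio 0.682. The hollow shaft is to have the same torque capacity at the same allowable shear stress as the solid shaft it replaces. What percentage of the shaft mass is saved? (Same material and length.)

37.1 %

Equal τ_max and T ⇒ the solid shaft needs d_s³ = d_o³(1−k⁴), so d_s = 142·(1−0.682⁴)^(1/3) = 130.9 mm.
Area ratio A_h/A_s = d_o²(1−k²)/d_s² = (1−k²)/(1−k⁴)^(2/3) = 0.6293.
Mass saving = 1 − 0.6293 = 37.1 %.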